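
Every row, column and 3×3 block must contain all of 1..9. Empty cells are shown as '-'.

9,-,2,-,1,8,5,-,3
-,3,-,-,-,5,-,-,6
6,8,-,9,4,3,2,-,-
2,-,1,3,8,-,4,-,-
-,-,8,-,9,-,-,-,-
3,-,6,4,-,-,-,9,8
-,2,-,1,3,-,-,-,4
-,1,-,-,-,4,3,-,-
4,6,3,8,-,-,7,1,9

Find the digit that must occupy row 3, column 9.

row 3, column 8 = 7: row 3 has {2,3,4,6,8,9}; col 8 has {1,9}; box has {2,3,5,6} → only 7 remains.
row 3, column 9 = 1: row 3 has {2,3,4,6,7,8,9}; col 9 has {3,4,6,8,9}; box has {2,3,5,6,7} → only 1 remains.

1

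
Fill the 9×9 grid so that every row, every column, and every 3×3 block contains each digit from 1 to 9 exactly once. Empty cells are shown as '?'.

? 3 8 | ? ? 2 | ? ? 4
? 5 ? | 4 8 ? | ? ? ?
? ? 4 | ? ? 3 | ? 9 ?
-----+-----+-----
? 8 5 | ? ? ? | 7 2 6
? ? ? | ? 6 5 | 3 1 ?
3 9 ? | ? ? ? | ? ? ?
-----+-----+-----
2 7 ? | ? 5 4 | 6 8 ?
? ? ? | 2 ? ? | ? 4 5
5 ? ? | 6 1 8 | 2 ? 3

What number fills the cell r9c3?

r2c7 = 1 (sole candidate).
r3c5 = 7 (sole candidate).
r6c8 = 5 (sole candidate).
r6c9 = 8 (sole candidate).
r8c7 = 9 (sole candidate).
r9c2 = 4 (sole candidate).
r9c3 = 9: row 9 has {1,2,3,4,5,6,8}; col 3 has {4,5,8}; box has {2,4,5,7} → only 9 remains.

9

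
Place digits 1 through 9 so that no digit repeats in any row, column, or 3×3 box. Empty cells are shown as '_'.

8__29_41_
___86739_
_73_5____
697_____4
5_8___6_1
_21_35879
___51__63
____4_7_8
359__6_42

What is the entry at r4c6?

r1c2 = 6 (sole candidate).
r1c3 = 5 (sole candidate).
r1c6 = 3 (sole candidate).
r1c9 = 7 (sole candidate).
r2c9 = 5 (sole candidate).
r3c7 = 2 (sole candidate).
r3c8 = 8 (sole candidate).
r3c9 = 6 (sole candidate).
r4c4 = 1 (sole candidate).
r4c7 = 5 (sole candidate).
r6c1 = 4 (sole candidate).
r6c4 = 6 (sole candidate).
r7c7 = 9 (sole candidate).
r8c2 = 1 (sole candidate).
r8c8 = 5 (sole candidate).
r9c4 = 7 (sole candidate).
r9c5 = 8 (sole candidate).
r9c7 = 1 (sole candidate).
r2c2 = 4 (sole candidate).
r2c3 = 2 (sole candidate).
r3c4 = 4 (sole candidate).
r3c6 = 1 (sole candidate).
r4c5 = 2 (sole candidate).
r4c6 = 8: row 4 has {1,2,4,5,6,7,9}; col 6 has {1,3,5,6,7}; box has {1,2,3,5,6} → only 8 remains.

8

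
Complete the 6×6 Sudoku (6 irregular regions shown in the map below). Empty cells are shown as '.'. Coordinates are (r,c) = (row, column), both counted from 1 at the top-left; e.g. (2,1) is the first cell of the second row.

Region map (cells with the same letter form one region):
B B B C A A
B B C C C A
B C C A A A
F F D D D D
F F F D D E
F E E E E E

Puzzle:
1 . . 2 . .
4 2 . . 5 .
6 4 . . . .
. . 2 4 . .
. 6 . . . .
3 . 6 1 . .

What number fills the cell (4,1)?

(4,1) = 5: row 4 has {2,4}; col 1 has {1,3,4,6}; region has {3,6} → only 5 remains.

5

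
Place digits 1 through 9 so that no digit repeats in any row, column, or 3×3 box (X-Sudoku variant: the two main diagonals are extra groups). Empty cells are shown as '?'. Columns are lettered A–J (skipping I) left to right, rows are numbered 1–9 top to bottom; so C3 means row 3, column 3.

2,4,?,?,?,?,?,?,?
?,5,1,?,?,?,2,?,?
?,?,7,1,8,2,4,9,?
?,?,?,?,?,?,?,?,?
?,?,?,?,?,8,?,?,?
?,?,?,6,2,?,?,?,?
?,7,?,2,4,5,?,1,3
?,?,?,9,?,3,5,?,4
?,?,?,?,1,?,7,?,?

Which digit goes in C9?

4

D9 = 8 (sole candidate).
F9 = 6 (sole candidate).
H9 = 2 (sole candidate).
J9 = 9 (sole candidate).
E5 = 3 (sole candidate).
E8 = 7 (sole candidate).
A9 = 5 (sole candidate).
B9 = 3 (sole candidate).
C9 = 4: row 9 has {1,2,3,5,6,7,8,9}; col 3 has {1,7}; box has {3,5,7} → only 4 remains.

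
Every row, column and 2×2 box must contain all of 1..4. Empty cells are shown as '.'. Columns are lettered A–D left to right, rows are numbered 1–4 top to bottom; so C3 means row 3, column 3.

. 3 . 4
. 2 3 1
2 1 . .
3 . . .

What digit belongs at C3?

4

A1 = 1 (sole candidate).
C1 = 2 (sole candidate).
A2 = 4 (sole candidate).
C3 = 4: row 3 has {1,2}; col 3 has {2,3}; box has {} → only 4 remains.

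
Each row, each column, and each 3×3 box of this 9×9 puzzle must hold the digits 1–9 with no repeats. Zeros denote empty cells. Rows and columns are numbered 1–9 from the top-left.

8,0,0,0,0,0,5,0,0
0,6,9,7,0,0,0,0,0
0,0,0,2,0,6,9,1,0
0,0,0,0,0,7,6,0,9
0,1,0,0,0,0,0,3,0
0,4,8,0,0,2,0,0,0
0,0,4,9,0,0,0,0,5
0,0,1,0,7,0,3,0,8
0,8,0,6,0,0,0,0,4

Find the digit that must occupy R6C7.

R3C5 = 8: in row 3, 8 can only go here (every other open cell in that row sees an 8).
R3C1 = 4: in row 3, 4 can only go here (every other open cell in that row sees a 4).
R7C6 = 8: in row 7, 8 can only go here (every other open cell in that row sees an 8).
R2C1 = 1: in column 1, 1 can only go here (every other open cell in that column sees a 1).
R8C2 = 9: in column 2, 9 can only go here (every other open cell in that column sees a 9).
R9C8 = 9: in row 9, 9 can only go here (every other open cell in that row sees a 9).
R5C3 = 6: in column 3, 6 can only go here (every other open cell in that column sees a 6).
R6C5 = 6: in row 6, 6 can only go here (every other open cell in that row sees a 6).
R6C1 = 9: in row 6, 9 can only go here (every other open cell in that row sees a 9).
R6C4 = 3: in row 6, 3 can only go here (every other open cell in that row sees a 3).
R6C8 = 5: in row 6, 5 can only go here (every other open cell in that row sees a 5).
R6C9 = 1: in column 9, 1 can only go here (every other open cell in that column sees a 1).
R1C9 = 6: in column 9, 6 can only go here (every other open cell in that column sees a 6).
R6C7 = 7: row 6 has {1,2,3,4,5,6,8,9}; col 7 has {3,5,6,9}; box has {1,3,5,6,9} → only 7 remains.

7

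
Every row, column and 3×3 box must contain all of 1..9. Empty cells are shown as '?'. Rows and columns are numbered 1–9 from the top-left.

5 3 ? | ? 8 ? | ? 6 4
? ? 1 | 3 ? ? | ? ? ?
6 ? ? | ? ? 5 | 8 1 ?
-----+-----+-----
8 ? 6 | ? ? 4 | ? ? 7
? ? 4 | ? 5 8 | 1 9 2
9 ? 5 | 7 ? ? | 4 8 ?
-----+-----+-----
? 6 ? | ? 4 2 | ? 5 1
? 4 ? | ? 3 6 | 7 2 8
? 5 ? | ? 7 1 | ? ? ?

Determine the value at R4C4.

R2C8 = 7: row 2 has {1,3}; col 8 has {1,2,5,6,8,9}; box has {1,4,6,8} → only 7 remains.
R4C8 = 3: row 4 has {4,6,7,8}; col 8 has {1,2,5,6,7,8,9}; box has {1,2,4,7,8,9} → only 3 remains.
R5C2 = 7: row 5 has {1,2,4,5,8,9}; col 2 has {3,4,5,6}; box has {4,5,6,8,9} → only 7 remains.
R5C4 = 6: row 5 has {1,2,4,5,7,8,9}; col 4 has {3,7}; box has {4,5,7,8} → only 6 remains.
R6C6 = 3: row 6 has {4,5,7,8,9}; col 6 has {1,2,4,5,6,8}; box has {4,5,6,7,8} → only 3 remains.
R6C9 = 6: row 6 has {3,4,5,7,8,9}; col 9 has {1,2,4,7,8}; box has {1,2,3,4,7,8,9} → only 6 remains.
R8C1 = 1: row 8 has {2,3,4,6,7,8}; col 1 has {5,6,8,9}; box has {4,5,6} → only 1 remains.
R8C3 = 9: row 8 has {1,2,3,4,6,7,8}; col 3 has {1,4,5,6}; box has {1,4,5,6} → only 9 remains.
R8C4 = 5: row 8 has {1,2,3,4,6,7,8,9}; col 4 has {3,6,7}; box has {1,2,3,4,6,7} → only 5 remains.
R9C8 = 4: row 9 has {1,5,7}; col 8 has {1,2,3,5,6,7,8,9}; box has {1,2,5,7,8} → only 4 remains.
R2C6 = 9: row 2 has {1,3,7}; col 6 has {1,2,3,4,5,6,8}; box has {3,5,8} → only 9 remains.
R2C9 = 5: row 2 has {1,3,7,9}; col 9 has {1,2,4,6,7,8}; box has {1,4,6,7,8} → only 5 remains.
R3C5 = 2: row 3 has {1,5,6,8}; col 5 has {3,4,5,7,8}; box has {3,5,8,9} → only 2 remains.
R4C7 = 5: row 4 has {3,4,6,7,8}; col 7 has {1,4,7,8}; box has {1,2,3,4,6,7,8,9} → only 5 remains.
R5C1 = 3: row 5 has {1,2,4,5,6,7,8,9}; col 1 has {1,5,6,8,9}; box has {4,5,6,7,8,9} → only 3 remains.
R6C5 = 1: row 6 has {3,4,5,6,7,8,9}; col 5 has {2,3,4,5,7,8}; box has {3,4,5,6,7,8} → only 1 remains.
R7C1 = 7: row 7 has {1,2,4,5,6}; col 1 has {1,3,5,6,8,9}; box has {1,4,5,6,9} → only 7 remains.
R9C1 = 2: row 9 has {1,4,5,7}; col 1 has {1,3,5,6,7,8,9}; box has {1,4,5,6,7,9} → only 2 remains.
R1C4 = 1: row 1 has {3,4,5,6,8}; col 4 has {3,5,6,7}; box has {2,3,5,8,9} → only 1 remains.
R1C6 = 7: row 1 has {1,3,4,5,6,8}; col 6 has {1,2,3,4,5,6,8,9}; box has {1,2,3,5,8,9} → only 7 remains.
R2C1 = 4: row 2 has {1,3,5,7,9}; col 1 has {1,2,3,5,6,7,8,9}; box has {1,3,5,6} → only 4 remains.
R2C5 = 6: row 2 has {1,3,4,5,7,9}; col 5 has {1,2,3,4,5,7,8}; box has {1,2,3,5,7,8,9} → only 6 remains.
R2C7 = 2: row 2 has {1,3,4,5,6,7,9}; col 7 has {1,4,5,7,8}; box has {1,4,5,6,7,8} → only 2 remains.
R3C2 = 9: row 3 has {1,2,5,6,8}; col 2 has {3,4,5,6,7}; box has {1,3,4,5,6} → only 9 remains.
R3C3 = 7: row 3 has {1,2,5,6,8,9}; col 3 has {1,4,5,6,9}; box has {1,3,4,5,6,9} → only 7 remains.
R3C4 = 4: row 3 has {1,2,5,6,7,8,9}; col 4 has {1,3,5,6,7}; box has {1,2,3,5,6,7,8,9} → only 4 remains.
R3C9 = 3: row 3 has {1,2,4,5,6,7,8,9}; col 9 has {1,2,4,5,6,7,8}; box has {1,2,4,5,6,7,8} → only 3 remains.
R4C5 = 9: row 4 has {3,4,5,6,7,8}; col 5 has {1,2,3,4,5,6,7,8}; box has {1,3,4,5,6,7,8} → only 9 remains.
R6C2 = 2: row 6 has {1,3,4,5,6,7,8,9}; col 2 has {3,4,5,6,7,9}; box has {3,4,5,6,7,8,9} → only 2 remains.
R9C9 = 9: row 9 has {1,2,4,5,7}; col 9 has {1,2,3,4,5,6,7,8}; box has {1,2,4,5,7,8} → only 9 remains.
R1C3 = 2: row 1 has {1,3,4,5,6,7,8}; col 3 has {1,4,5,6,7,9}; box has {1,3,4,5,6,7,9} → only 2 remains.
R1C7 = 9: row 1 has {1,2,3,4,5,6,7,8}; col 7 has {1,2,4,5,7,8}; box has {1,2,3,4,5,6,7,8} → only 9 remains.
R2C2 = 8: row 2 has {1,2,3,4,5,6,7,9}; col 2 has {2,3,4,5,6,7,9}; box has {1,2,3,4,5,6,7,9} → only 8 remains.
R4C2 = 1: row 4 has {3,4,5,6,7,8,9}; col 2 has {2,3,4,5,6,7,8,9}; box has {2,3,4,5,6,7,8,9} → only 1 remains.
R4C4 = 2: row 4 has {1,3,4,5,6,7,8,9}; col 4 has {1,3,4,5,6,7}; box has {1,3,4,5,6,7,8,9} → only 2 remains.

2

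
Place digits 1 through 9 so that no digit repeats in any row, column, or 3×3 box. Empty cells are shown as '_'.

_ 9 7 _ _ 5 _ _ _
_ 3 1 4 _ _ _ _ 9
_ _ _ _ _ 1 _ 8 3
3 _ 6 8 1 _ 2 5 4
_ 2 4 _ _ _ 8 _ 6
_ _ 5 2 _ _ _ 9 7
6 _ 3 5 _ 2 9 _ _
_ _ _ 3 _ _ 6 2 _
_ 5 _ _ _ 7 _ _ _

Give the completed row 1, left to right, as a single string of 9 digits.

897635142

R1C4 = 6: row 1 has {5,7,9}; col 4 has {2,3,4,5,8}; box has {1,4,5} → only 6 remains.
R2C6 = 8: row 2 has {1,3,4,9}; col 6 has {1,2,5,7}; box has {1,4,5,6} → only 8 remains.
R3C3 = 2: row 3 has {1,3,8}; col 3 has {1,3,4,5,6,7}; box has {1,3,7,9} → only 2 remains.
R4C2 = 7: row 4 has {1,2,3,4,5,6,8}; col 2 has {2,3,5,9}; box has {2,3,4,5,6} → only 7 remains.
R4C6 = 9: row 4 has {1,2,3,4,5,6,7,8}; col 6 has {1,2,5,7,8}; box has {1,2,8} → only 9 remains.
R5C4 = 7: row 5 has {2,4,6,8}; col 4 has {2,3,4,5,6,8}; box has {1,2,8,9} → only 7 remains.
R5C6 = 3: row 5 has {2,4,6,7,8}; col 6 has {1,2,5,7,8,9}; box has {1,2,7,8,9} → only 3 remains.
R5C8 = 1: row 5 has {2,3,4,6,7,8}; col 8 has {2,5,8,9}; box has {2,4,5,6,7,8,9} → only 1 remains.
R6C7 = 3: row 6 has {2,5,7,9}; col 7 has {2,6,8,9}; box has {1,2,4,5,6,7,8,9} → only 3 remains.
R8C6 = 4: row 8 has {2,3,6}; col 6 has {1,2,3,5,7,8,9}; box has {2,3,5,7} → only 4 remains.
R1C8 = 4: row 1 has {5,6,7,9}; col 8 has {1,2,5,8,9}; box has {3,8,9} → only 4 remains.
R2C1 = 5: row 2 has {1,3,4,8,9}; col 1 has {3,6}; box has {1,2,3,7,9} → only 5 remains.
R2C7 = 7: row 2 has {1,3,4,5,8,9}; col 7 has {2,3,6,8,9}; box has {3,4,8,9} → only 7 remains.
R2C8 = 6: row 2 has {1,3,4,5,7,8,9}; col 8 has {1,2,4,5,8,9}; box has {3,4,7,8,9} → only 6 remains.
R3C1 = 4: row 3 has {1,2,3,8}; col 1 has {3,5,6}; box has {1,2,3,5,7,9} → only 4 remains.
R3C2 = 6: row 3 has {1,2,3,4,8}; col 2 has {2,3,5,7,9}; box has {1,2,3,4,5,7,9} → only 6 remains.
R3C4 = 9: row 3 has {1,2,3,4,6,8}; col 4 has {2,3,4,5,6,7,8}; box has {1,4,5,6,8} → only 9 remains.
R3C5 = 7: row 3 has {1,2,3,4,6,8,9}; col 5 has {1}; box has {1,4,5,6,8,9} → only 7 remains.
R3C7 = 5: row 3 has {1,2,3,4,6,7,8,9}; col 7 has {2,3,6,7,8,9}; box has {3,4,6,7,8,9} → only 5 remains.
R5C1 = 9: row 5 has {1,2,3,4,6,7,8}; col 1 has {3,4,5,6}; box has {2,3,4,5,6,7} → only 9 remains.
R5C5 = 5: row 5 has {1,2,3,4,6,7,8,9}; col 5 has {1,7}; box has {1,2,3,7,8,9} → only 5 remains.
R6C6 = 6: row 6 has {2,3,5,7,9}; col 6 has {1,2,3,4,5,7,8,9}; box has {1,2,3,5,7,8,9} → only 6 remains.
R7C5 = 8: row 7 has {2,3,5,6,9}; col 5 has {1,5,7}; box has {2,3,4,5,7} → only 8 remains.
R7C8 = 7: row 7 has {2,3,5,6,8,9}; col 8 has {1,2,4,5,6,8,9}; box has {2,6,9} → only 7 remains.
R7C9 = 1: row 7 has {2,3,5,6,7,8,9}; col 9 has {3,4,6,7,9}; box has {2,6,7,9} → only 1 remains.
R8C5 = 9: row 8 has {2,3,4,6}; col 5 has {1,5,7,8}; box has {2,3,4,5,7,8} → only 9 remains.
R9C4 = 1: row 9 has {5,7}; col 4 has {2,3,4,5,6,7,8,9}; box has {2,3,4,5,7,8,9} → only 1 remains.
R9C5 = 6: row 9 has {1,5,7}; col 5 has {1,5,7,8,9}; box has {1,2,3,4,5,7,8,9} → only 6 remains.
R9C7 = 4: row 9 has {1,5,6,7}; col 7 has {2,3,5,6,7,8,9}; box has {1,2,6,7,9} → only 4 remains.
R9C8 = 3: row 9 has {1,4,5,6,7}; col 8 has {1,2,4,5,6,7,8,9}; box has {1,2,4,6,7,9} → only 3 remains.
R9C9 = 8: row 9 has {1,3,4,5,6,7}; col 9 has {1,3,4,6,7,9}; box has {1,2,3,4,6,7,9} → only 8 remains.
R1C1 = 8: row 1 has {4,5,6,7,9}; col 1 has {3,4,5,6,9}; box has {1,2,3,4,5,6,7,9} → only 8 remains.
R1C7 = 1: row 1 has {4,5,6,7,8,9}; col 7 has {2,3,4,5,6,7,8,9}; box has {3,4,5,6,7,8,9} → only 1 remains.
R1C9 = 2: row 1 has {1,4,5,6,7,8,9}; col 9 has {1,3,4,6,7,8,9}; box has {1,3,4,5,6,7,8,9} → only 2 remains.
R2C5 = 2: row 2 has {1,3,4,5,6,7,8,9}; col 5 has {1,5,6,7,8,9}; box has {1,4,5,6,7,8,9} → only 2 remains.
R6C1 = 1: row 6 has {2,3,5,6,7,9}; col 1 has {3,4,5,6,8,9}; box has {2,3,4,5,6,7,9} → only 1 remains.
R6C2 = 8: row 6 has {1,2,3,5,6,7,9}; col 2 has {2,3,5,6,7,9}; box has {1,2,3,4,5,6,7,9} → only 8 remains.
R6C5 = 4: row 6 has {1,2,3,5,6,7,8,9}; col 5 has {1,2,5,6,7,8,9}; box has {1,2,3,5,6,7,8,9} → only 4 remains.
R7C2 = 4: row 7 has {1,2,3,5,6,7,8,9}; col 2 has {2,3,5,6,7,8,9}; box has {3,5,6} → only 4 remains.
R8C1 = 7: row 8 has {2,3,4,6,9}; col 1 has {1,3,4,5,6,8,9}; box has {3,4,5,6} → only 7 remains.
R8C2 = 1: row 8 has {2,3,4,6,7,9}; col 2 has {2,3,4,5,6,7,8,9}; box has {3,4,5,6,7} → only 1 remains.
R8C3 = 8: row 8 has {1,2,3,4,6,7,9}; col 3 has {1,2,3,4,5,6,7}; box has {1,3,4,5,6,7} → only 8 remains.
R8C9 = 5: row 8 has {1,2,3,4,6,7,8,9}; col 9 has {1,2,3,4,6,7,8,9}; box has {1,2,3,4,6,7,8,9} → only 5 remains.
R9C1 = 2: row 9 has {1,3,4,5,6,7,8}; col 1 has {1,3,4,5,6,7,8,9}; box has {1,3,4,5,6,7,8} → only 2 remains.
R9C3 = 9: row 9 has {1,2,3,4,5,6,7,8}; col 3 has {1,2,3,4,5,6,7,8}; box has {1,2,3,4,5,6,7,8} → only 9 remains.
R1C5 = 3: row 1 has {1,2,4,5,6,7,8,9}; col 5 has {1,2,4,5,6,7,8,9}; box has {1,2,4,5,6,7,8,9} → only 3 remains.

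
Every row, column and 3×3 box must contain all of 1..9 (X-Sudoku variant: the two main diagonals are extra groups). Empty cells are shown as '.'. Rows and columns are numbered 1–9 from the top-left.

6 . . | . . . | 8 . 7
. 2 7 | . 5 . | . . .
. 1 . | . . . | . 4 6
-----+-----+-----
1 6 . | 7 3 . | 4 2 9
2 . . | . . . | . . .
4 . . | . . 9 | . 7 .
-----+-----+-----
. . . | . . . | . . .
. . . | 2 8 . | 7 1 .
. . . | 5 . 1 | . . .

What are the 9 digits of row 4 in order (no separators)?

R5C5 = 4: row 5 has {2}; col 5 has {3,5,8}; box has {3,7,9}; main diagonal has {1,2,6,7,9}; anti-diagonal has {7} → only 4 remains.
R5C2 = 7: in row 5, 7 can only go here (every other open cell in that row sees a 7).
R5C3 = 9: in row 5, 9 can only go here (every other open cell in that row sees a 9).
R6C5 = 2: in row 6, 2 can only go here (every other open cell in that row sees a 2).
R1C6 = 2: in row 1, 2 can only go here (every other open cell in that row sees a 2).
R3C7 = 2: in row 3, 2 can only go here (every other open cell in that row sees a 2).
R7C3 = 1: in row 7, 1 can only go here (every other open cell in that row sees a 1).
R7C9 = 2: in row 7, 2 can only go here (every other open cell in that row sees a 2).
R9C3 = 2: in row 9, 2 can only go here (every other open cell in that row sees a 2).
R9C5 = 7: in row 9, 7 can only go here (every other open cell in that row sees a 7).
R3C5 = 9: row 3 has {1,2,4,6}; col 5 has {2,3,4,5,7,8}; box has {2,5} → only 9 remains.
R7C5 = 6: row 7 has {1,2}; col 5 has {2,3,4,5,7,8,9}; box has {1,2,5,7,8} → only 6 remains.
R1C5 = 1: row 1 has {2,6,7,8}; col 5 has {2,3,4,5,6,7,8,9}; box has {2,5,9} → only 1 remains.
R3C6 = 7: in row 3, 7 can only go here (every other open cell in that row sees a 7).
R7C1 = 7: in row 7, 7 can only go here (every other open cell in that row sees a 7).
R8C3 = 6: in row 8, 6 can only go here (every other open cell in that row sees a 6).
R9C2 = 4: in row 9, 4 can only go here (every other open cell in that row sees a 4).
R1C3 = 4: in column 3, 4 can only go here (every other open cell in that column sees a 4).
R1C4 = 3: row 1 has {1,2,4,6,7,8}; col 4 has {2,5,7}; box has {1,2,5,7,9} → only 3 remains.
R3C4 = 8: row 3 has {1,2,4,6,7,9}; col 4 has {2,3,5,7}; box has {1,2,3,5,7,9} → only 8 remains.
R6C4 = 6: row 6 has {2,4,7,9}; col 4 has {2,3,5,7,8}; box has {2,3,4,7,9}; anti-diagonal has {1,2,4,7} → only 6 remains.
R2C4 = 4: row 2 has {2,5,7}; col 4 has {2,3,5,6,7,8}; box has {1,2,3,5,7,8,9} → only 4 remains.
R2C6 = 6: row 2 has {2,4,5,7}; col 6 has {1,2,7,9}; box has {1,2,3,4,5,7,8,9} → only 6 remains.
R5C4 = 1: row 5 has {2,4,7,9}; col 4 has {2,3,4,5,6,7,8}; box has {2,3,4,6,7,9} → only 1 remains.
R7C4 = 9: row 7 has {1,2,6,7}; col 4 has {1,2,3,4,5,6,7,8}; box has {1,2,5,6,7,8} → only 9 remains.
R2C1 = 8: in row 2, 8 can only go here (every other open cell in that row sees an 8).
R7C6 = 4: in row 7, 4 can only go here (every other open cell in that row sees a 4).
R8C6 = 3: row 8 has {1,2,6,7,8}; col 6 has {1,2,4,6,7,9}; box has {1,2,4,5,6,7,8,9} → only 3 remains.
R8C9 = 4: in row 8, 4 can only go here (every other open cell in that row sees a 4).
R1C2 = 9: in box 1, 9 can only go here (every other open cell in that box sees a 9).
R1C8 = 5: row 1 has {1,2,3,4,6,7,8,9}; col 8 has {1,2,4,7}; box has {2,4,6,7,8} → only 5 remains.
R8C2 = 5: row 8 has {1,2,3,4,6,7,8}; col 2 has {1,2,4,6,7,9}; box has {1,2,4,6,7}; anti-diagonal has {1,2,4,6,7} → only 5 remains.
R4C6 = 8: row 4 has {1,2,3,4,6,7,9}; col 6 has {1,2,3,4,6,7,9}; box has {1,2,3,4,6,7,9}; anti-diagonal has {1,2,4,5,6,7} → only 8 remains.
R5C6 = 5: row 5 has {1,2,4,7,9}; col 6 has {1,2,3,4,6,7,8,9}; box has {1,2,3,4,6,7,8,9} → only 5 remains.
R8C1 = 9: row 8 has {1,2,3,4,5,6,7,8}; col 1 has {1,2,4,6,7,8}; box has {1,2,4,5,6,7} → only 9 remains.
R9C1 = 3: row 9 has {1,2,4,5,7}; col 1 has {1,2,4,6,7,8,9}; box has {1,2,4,5,6,7,9}; anti-diagonal has {1,2,4,5,6,7,8} → only 3 remains.
R9C9 = 8: row 9 has {1,2,3,4,5,7}; col 9 has {2,4,6,7,9}; box has {1,2,4,7}; main diagonal has {1,2,4,6,7,9} → only 8 remains.
R2C8 = 9: row 2 has {2,4,5,6,7,8}; col 8 has {1,2,4,5,7}; box has {2,4,5,6,7,8}; anti-diagonal has {1,2,3,4,5,6,7,8} → only 9 remains.
R3C1 = 5: row 3 has {1,2,4,6,7,8,9}; col 1 has {1,2,3,4,6,7,8,9}; box has {1,2,4,6,7,8,9} → only 5 remains.
R3C3 = 3: row 3 has {1,2,4,5,6,7,8,9}; col 3 has {1,2,4,6,7,9}; box has {1,2,4,5,6,7,8,9}; main diagonal has {1,2,4,6,7,8,9} → only 3 remains.
R4C3 = 5: row 4 has {1,2,3,4,6,7,8,9}; col 3 has {1,2,3,4,6,7,9}; box has {1,2,4,6,7,9} → only 5 remains.

165738429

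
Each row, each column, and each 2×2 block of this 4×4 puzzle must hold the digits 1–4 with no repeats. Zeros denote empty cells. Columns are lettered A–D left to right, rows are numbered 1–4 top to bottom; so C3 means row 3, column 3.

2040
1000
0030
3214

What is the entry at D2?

B1 = 3: row 1 has {2,4}; col 2 has {2}; box has {1,2} → only 3 remains.
D1 = 1: row 1 has {2,3,4}; col 4 has {4}; box has {4} → only 1 remains.
B2 = 4: row 2 has {1}; col 2 has {2,3}; box has {1,2,3} → only 4 remains.
C2 = 2: row 2 has {1,4}; col 3 has {1,3,4}; box has {1,4} → only 2 remains.
D2 = 3: row 2 has {1,2,4}; col 4 has {1,4}; box has {1,2,4} → only 3 remains.

3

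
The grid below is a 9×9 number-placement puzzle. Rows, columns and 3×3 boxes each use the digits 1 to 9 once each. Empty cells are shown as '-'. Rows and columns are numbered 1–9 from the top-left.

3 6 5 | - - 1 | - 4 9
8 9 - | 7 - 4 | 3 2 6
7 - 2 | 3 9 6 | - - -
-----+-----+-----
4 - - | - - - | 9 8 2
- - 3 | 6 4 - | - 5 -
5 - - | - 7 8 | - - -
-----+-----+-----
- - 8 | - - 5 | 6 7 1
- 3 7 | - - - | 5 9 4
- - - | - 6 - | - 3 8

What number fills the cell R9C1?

R2C3 = 1: row 2 has {2,3,4,6,7,8,9}; col 3 has {2,3,5,7,8}; box has {2,3,5,6,7,8,9} → only 1 remains.
R2C5 = 5: row 2 has {1,2,3,4,6,7,8,9}; col 5 has {4,6,7,9}; box has {1,3,4,6,7,9} → only 5 remains.
R3C2 = 4: row 3 has {2,3,6,7,9}; col 2 has {3,6,9}; box has {1,2,3,5,6,7,8,9} → only 4 remains.
R3C8 = 1: row 3 has {2,3,4,6,7,9}; col 8 has {2,3,4,5,7,8,9}; box has {2,3,4,6,9} → only 1 remains.
R3C9 = 5: row 3 has {1,2,3,4,6,7,9}; col 9 has {1,2,4,6,8,9}; box has {1,2,3,4,6,9} → only 5 remains.
R4C3 = 6: row 4 has {2,4,8,9}; col 3 has {1,2,3,5,7,8}; box has {3,4,5} → only 6 remains.
R4C6 = 3: row 4 has {2,4,6,8,9}; col 6 has {1,4,5,6,8}; box has {4,6,7,8} → only 3 remains.
R5C9 = 7: row 5 has {3,4,5,6}; col 9 has {1,2,4,5,6,8,9}; box has {2,5,8,9} → only 7 remains.
R6C3 = 9: row 6 has {5,7,8}; col 3 has {1,2,3,5,6,7,8}; box has {3,4,5,6} → only 9 remains.
R6C8 = 6: row 6 has {5,7,8,9}; col 8 has {1,2,3,4,5,7,8,9}; box has {2,5,7,8,9} → only 6 remains.
R6C9 = 3: row 6 has {5,6,7,8,9}; col 9 has {1,2,4,5,6,7,8,9}; box has {2,5,6,7,8,9} → only 3 remains.
R7C2 = 2: row 7 has {1,5,6,7,8}; col 2 has {3,4,6,9}; box has {3,7,8} → only 2 remains.
R7C5 = 3: row 7 has {1,2,5,6,7,8}; col 5 has {4,5,6,7,9}; box has {5,6} → only 3 remains.
R8C6 = 2: row 8 has {3,4,5,7,9}; col 6 has {1,3,4,5,6,8}; box has {3,5,6} → only 2 remains.
R9C3 = 4: row 9 has {3,6,8}; col 3 has {1,2,3,5,6,7,8,9}; box has {2,3,7,8} → only 4 remains.
R9C7 = 2: row 9 has {3,4,6,8}; col 7 has {3,5,6,9}; box has {1,3,4,5,6,7,8,9} → only 2 remains.
R3C7 = 8: row 3 has {1,2,3,4,5,6,7,9}; col 7 has {2,3,5,6,9}; box has {1,2,3,4,5,6,9} → only 8 remains.
R4C5 = 1: row 4 has {2,3,4,6,8,9}; col 5 has {3,4,5,6,7,9}; box has {3,4,6,7,8} → only 1 remains.
R5C6 = 9: row 5 has {3,4,5,6,7}; col 6 has {1,2,3,4,5,6,8}; box has {1,3,4,6,7,8} → only 9 remains.
R5C7 = 1: row 5 has {3,4,5,6,7,9}; col 7 has {2,3,5,6,8,9}; box has {2,3,5,6,7,8,9} → only 1 remains.
R6C2 = 1: row 6 has {3,5,6,7,8,9}; col 2 has {2,3,4,6,9}; box has {3,4,5,6,9} → only 1 remains.
R6C4 = 2: row 6 has {1,3,5,6,7,8,9}; col 4 has {3,6,7}; box has {1,3,4,6,7,8,9} → only 2 remains.
R6C7 = 4: row 6 has {1,2,3,5,6,7,8,9}; col 7 has {1,2,3,5,6,8,9}; box has {1,2,3,5,6,7,8,9} → only 4 remains.
R7C1 = 9: row 7 has {1,2,3,5,6,7,8}; col 1 has {3,4,5,7,8}; box has {2,3,4,7,8} → only 9 remains.
R7C4 = 4: row 7 has {1,2,3,5,6,7,8,9}; col 4 has {2,3,6,7}; box has {2,3,5,6} → only 4 remains.
R8C5 = 8: row 8 has {2,3,4,5,7,9}; col 5 has {1,3,4,5,6,7,9}; box has {2,3,4,5,6} → only 8 remains.
R9C1 = 1: row 9 has {2,3,4,6,8}; col 1 has {3,4,5,7,8,9}; box has {2,3,4,7,8,9} → only 1 remains.

1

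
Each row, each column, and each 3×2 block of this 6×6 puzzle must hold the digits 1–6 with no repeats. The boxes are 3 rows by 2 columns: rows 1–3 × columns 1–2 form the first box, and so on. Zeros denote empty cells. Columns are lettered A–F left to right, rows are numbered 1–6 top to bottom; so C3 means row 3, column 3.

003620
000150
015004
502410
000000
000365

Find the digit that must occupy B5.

A1 = 4 (sole candidate).
B1 = 5 (sole candidate).
F1 = 1 (sole candidate).
C2 = 4 (sole candidate).
D3 = 2 (sole candidate).
E3 = 3 (sole candidate).
F4 = 3 (sole candidate).
D5 = 5 (sole candidate).
E5 = 4 (sole candidate).
F5 = 2 (sole candidate).
C6 = 1 (sole candidate).
F2 = 6 (sole candidate).
A3 = 6 (sole candidate).
B4 = 6 (sole candidate).
B5 = 3: row 5 has {2,4,5}; col 2 has {1,5,6}; box has {5,6} → only 3 remains.

3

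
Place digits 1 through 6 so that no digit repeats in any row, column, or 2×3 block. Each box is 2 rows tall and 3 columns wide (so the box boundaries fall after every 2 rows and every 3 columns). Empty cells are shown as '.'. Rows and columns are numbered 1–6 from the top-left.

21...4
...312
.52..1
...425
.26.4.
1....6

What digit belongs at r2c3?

r3c4 = 6: row 3 has {1,2,5}; col 4 has {3,4}; box has {1,2,4,5} → only 6 remains.
r3c5 = 3: row 3 has {1,2,5,6}; col 5 has {1,2,4}; box has {1,2,4,5,6} → only 3 remains.
r5c6 = 3: row 5 has {2,4,6}; col 6 has {1,2,4,5,6}; box has {4,6} → only 3 remains.
r6c5 = 5: row 6 has {1,6}; col 5 has {1,2,3,4}; box has {3,4,6} → only 5 remains.
r1c4 = 5: row 1 has {1,2,4}; col 4 has {3,4,6}; box has {1,2,3,4} → only 5 remains.
r1c5 = 6: row 1 has {1,2,4,5}; col 5 has {1,2,3,4,5}; box has {1,2,3,4,5} → only 6 remains.
r3c1 = 4: row 3 has {1,2,3,5,6}; col 1 has {1,2}; box has {2,5} → only 4 remains.
r5c1 = 5: row 5 has {2,3,4,6}; col 1 has {1,2,4}; box has {1,2,6} → only 5 remains.
r5c4 = 1: row 5 has {2,3,4,5,6}; col 4 has {3,4,5,6}; box has {3,4,5,6} → only 1 remains.
r6c4 = 2: row 6 has {1,5,6}; col 4 has {1,3,4,5,6}; box has {1,3,4,5,6} → only 2 remains.
r1c3 = 3: row 1 has {1,2,4,5,6}; col 3 has {2,6}; box has {1,2} → only 3 remains.
r2c1 = 6: row 2 has {1,2,3}; col 1 has {1,2,4,5}; box has {1,2,3} → only 6 remains.
r2c2 = 4: row 2 has {1,2,3,6}; col 2 has {1,2,5}; box has {1,2,3,6} → only 4 remains.
r2c3 = 5: row 2 has {1,2,3,4,6}; col 3 has {2,3,6}; box has {1,2,3,4,6} → only 5 remains.

5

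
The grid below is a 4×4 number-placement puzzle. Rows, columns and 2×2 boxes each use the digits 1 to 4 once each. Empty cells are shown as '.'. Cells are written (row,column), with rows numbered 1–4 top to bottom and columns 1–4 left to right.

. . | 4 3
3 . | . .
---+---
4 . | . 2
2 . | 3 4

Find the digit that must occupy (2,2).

4

(1,1) = 1: row 1 has {3,4}; col 1 has {2,3,4}; box has {3} → only 1 remains.
(1,2) = 2: row 1 has {1,3,4}; col 2 has {}; box has {1,3} → only 2 remains.
(2,2) = 4: row 2 has {3}; col 2 has {2}; box has {1,2,3} → only 4 remains.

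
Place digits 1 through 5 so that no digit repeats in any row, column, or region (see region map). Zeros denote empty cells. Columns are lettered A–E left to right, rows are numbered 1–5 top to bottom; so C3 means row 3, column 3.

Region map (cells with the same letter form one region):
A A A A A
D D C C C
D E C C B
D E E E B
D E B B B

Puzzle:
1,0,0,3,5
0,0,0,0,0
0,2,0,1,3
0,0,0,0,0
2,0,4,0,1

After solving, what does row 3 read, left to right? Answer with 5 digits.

B1 = 4: row 1 has {1,3,5}; col 2 has {2}; region has {1,3,5} → only 4 remains.
C1 = 2: row 1 has {1,3,4,5}; col 3 has {4}; region has {1,3,4,5} → only 2 remains.
C3 = 5: row 3 has {1,2,3}; col 3 has {2,4}; region has {1} → only 5 remains.
E4 = 2: row 4 has {}; col 5 has {1,3,5}; region has {1,3,4} → only 2 remains.
D5 = 5: row 5 has {1,2,4}; col 4 has {1,3}; region has {1,2,3,4} → only 5 remains.
C2 = 3: row 2 has {}; col 3 has {2,4,5}; region has {1,5} → only 3 remains.
E2 = 4: row 2 has {3}; col 5 has {1,2,3,5}; region has {1,3,5} → only 4 remains.
A3 = 4: row 3 has {1,2,3,5}; col 1 has {1,2}; region has {2} → only 4 remains.

42513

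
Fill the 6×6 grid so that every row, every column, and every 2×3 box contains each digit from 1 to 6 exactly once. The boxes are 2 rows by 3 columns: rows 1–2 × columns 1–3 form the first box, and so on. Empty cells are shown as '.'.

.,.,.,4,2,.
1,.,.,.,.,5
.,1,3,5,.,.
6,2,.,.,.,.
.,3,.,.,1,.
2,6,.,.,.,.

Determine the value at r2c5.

r1c2 = 5 (sole candidate).
r1c3 = 6 (sole candidate).
r2c2 = 4 (sole candidate).
r2c3 = 2 (sole candidate).
r3c1 = 4 (sole candidate).
r3c5 = 6 (sole candidate).
r3c6 = 2 (sole candidate).
r4c3 = 5 (sole candidate).
r5c1 = 5 (sole candidate).
r5c3 = 4 (sole candidate).
r5c6 = 6 (sole candidate).
r6c3 = 1 (sole candidate).
r6c4 = 3 (sole candidate).
r6c6 = 4 (sole candidate).
r1c1 = 3 (sole candidate).
r1c6 = 1 (sole candidate).
r2c4 = 6 (sole candidate).
r2c5 = 3: row 2 has {1,2,4,5,6}; col 5 has {1,2,6}; box has {1,2,4,5,6} → only 3 remains.

3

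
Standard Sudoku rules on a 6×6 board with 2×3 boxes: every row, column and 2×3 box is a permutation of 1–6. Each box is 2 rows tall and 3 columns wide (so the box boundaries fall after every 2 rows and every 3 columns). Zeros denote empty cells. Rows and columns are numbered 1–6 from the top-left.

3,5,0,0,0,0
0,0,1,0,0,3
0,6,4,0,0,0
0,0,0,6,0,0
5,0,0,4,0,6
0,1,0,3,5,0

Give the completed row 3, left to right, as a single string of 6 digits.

164235

r6c6 = 2 (sole candidate).
r5c5 = 1 (sole candidate).
r6c3 = 6 (sole candidate).
r1c3 = 2 (sole candidate).
r1c4 = 1 (sole candidate).
r1c6 = 4 (sole candidate).
r2c2 = 4 (sole candidate).
r5c3 = 3 (sole candidate).
r6c1 = 4 (sole candidate).
r1c5 = 6 (sole candidate).
r2c1 = 6 (sole candidate).
r2c5 = 2 (sole candidate).
r3c5 = 3: row 3 has {4,6}; col 5 has {1,2,5,6}; box has {6} → only 3 remains.
r4c3 = 5 (sole candidate).
r4c5 = 4 (sole candidate).
r4c6 = 1 (sole candidate).
r5c2 = 2 (sole candidate).
r2c4 = 5 (sole candidate).
r3c4 = 2: row 3 has {3,4,6}; col 4 has {1,3,4,5,6}; box has {1,3,4,6} → only 2 remains.
r3c6 = 5: row 3 has {2,3,4,6}; col 6 has {1,2,3,4,6}; box has {1,2,3,4,6} → only 5 remains.
r4c1 = 2 (sole candidate).
r4c2 = 3 (sole candidate).
r3c1 = 1: row 3 has {2,3,4,5,6}; col 1 has {2,3,4,5,6}; box has {2,3,4,5,6} → only 1 remains.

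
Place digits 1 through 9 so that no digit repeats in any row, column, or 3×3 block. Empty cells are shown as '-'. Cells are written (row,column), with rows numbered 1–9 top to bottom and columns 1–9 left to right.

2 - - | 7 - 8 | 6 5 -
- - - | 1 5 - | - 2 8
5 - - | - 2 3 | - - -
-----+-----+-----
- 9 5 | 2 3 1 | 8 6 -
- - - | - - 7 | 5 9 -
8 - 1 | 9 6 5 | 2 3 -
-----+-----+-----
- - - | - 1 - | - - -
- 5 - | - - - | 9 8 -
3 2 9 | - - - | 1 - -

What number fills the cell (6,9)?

(3,9) = 9: in row 3, 9 can only go here (every other open cell in that row sees a 9).
(1,5) = 9: in row 1, 9 can only go here (every other open cell in that row sees a 9).
(2,1) = 9: in row 2, 9 can only go here (every other open cell in that row sees a 9).
(5,9) = 1: in row 5, 1 can only go here (every other open cell in that row sees a 1).
(5,3) = 2: in row 5, 2 can only go here (every other open cell in that row sees a 2).
(1,2) = 1: in row 1, 1 can only go here (every other open cell in that row sees a 1).
(3,8) = 1: in row 3, 1 can only go here (every other open cell in that row sees a 1).
(5,2) = 3: in row 5, 3 can only go here (every other open cell in that row sees a 3).
(5,1) = 6: in row 5, 6 can only go here (every other open cell in that row sees a 6).
(7,6) = 9: in row 7, 9 can only go here (every other open cell in that row sees a 9).
(7,9) = 2: in row 7, 2 can only go here (every other open cell in that row sees a 2).
(7,4) = 5: in row 7, 5 can only go here (every other open cell in that row sees a 5).
(7,7) = 3: in row 7, 3 can only go here (every other open cell in that row sees a 3).
(2,3) = 3: in row 2, 3 can only go here (every other open cell in that row sees a 3).
(1,3) = 4: row 1 has {1,2,5,6,7,8,9}; col 3 has {1,2,3,5,9}; box has {1,2,3,5,9} → only 4 remains.
(1,9) = 3: row 1 has {1,2,4,5,6,7,8,9}; col 9 has {1,2,8,9}; box has {1,2,5,6,8,9} → only 3 remains.
(8,1) = 1: in row 8, 1 can only go here (every other open cell in that row sees a 1).
(8,6) = 2: in row 8, 2 can only go here (every other open cell in that row sees a 2).
(8,4) = 3: in row 8, 3 can only go here (every other open cell in that row sees a 3).
(9,9) = 5: in row 9, 5 can only go here (every other open cell in that row sees a 5).
(8,9) = 6: in column 9, 6 can only go here (every other open cell in that column sees a 6).
(8,3) = 7: row 8 has {1,2,3,5,6,8,9}; col 3 has {1,2,3,4,5,9}; box has {1,2,3,5,9} → only 7 remains.
(8,5) = 4: row 8 has {1,2,3,5,6,7,8,9}; col 5 has {1,2,3,5,6,9}; box has {1,2,3,5,9} → only 4 remains.
(9,6) = 6: row 9 has {1,2,3,5,9}; col 6 has {1,2,3,5,7,8,9}; box has {1,2,3,4,5,9} → only 6 remains.
(2,6) = 4: row 2 has {1,2,3,5,8,9}; col 6 has {1,2,3,5,6,7,8,9}; box has {1,2,3,5,7,8,9} → only 4 remains.
(2,7) = 7: row 2 has {1,2,3,4,5,8,9}; col 7 has {1,2,3,5,6,8,9}; box has {1,2,3,5,6,8,9} → only 7 remains.
(3,4) = 6: row 3 has {1,2,3,5,9}; col 4 has {1,2,3,5,7,9}; box has {1,2,3,4,5,7,8,9} → only 6 remains.
(3,7) = 4: row 3 has {1,2,3,5,6,9}; col 7 has {1,2,3,5,6,7,8,9}; box has {1,2,3,5,6,7,8,9} → only 4 remains.
(5,5) = 8: row 5 has {1,2,3,5,6,7,9}; col 5 has {1,2,3,4,5,6,9}; box has {1,2,3,5,6,7,9} → only 8 remains.
(7,1) = 4: row 7 has {1,2,3,5,9}; col 1 has {1,2,3,5,6,8,9}; box has {1,2,3,5,7,9} → only 4 remains.
(7,8) = 7: row 7 has {1,2,3,4,5,9}; col 8 has {1,2,3,5,6,8,9}; box has {1,2,3,5,6,8,9} → only 7 remains.
(9,4) = 8: row 9 has {1,2,3,5,6,9}; col 4 has {1,2,3,5,6,7,9}; box has {1,2,3,4,5,6,9} → only 8 remains.
(9,5) = 7: row 9 has {1,2,3,5,6,8,9}; col 5 has {1,2,3,4,5,6,8,9}; box has {1,2,3,4,5,6,8,9} → only 7 remains.
(9,8) = 4: row 9 has {1,2,3,5,6,7,8,9}; col 8 has {1,2,3,5,6,7,8,9}; box has {1,2,3,5,6,7,8,9} → only 4 remains.
(2,2) = 6: row 2 has {1,2,3,4,5,7,8,9}; col 2 has {1,2,3,5,9}; box has {1,2,3,4,5,9} → only 6 remains.
(3,3) = 8: row 3 has {1,2,3,4,5,6,9}; col 3 has {1,2,3,4,5,7,9}; box has {1,2,3,4,5,6,9} → only 8 remains.
(4,1) = 7: row 4 has {1,2,3,5,6,8,9}; col 1 has {1,2,3,4,5,6,8,9}; box has {1,2,3,5,6,8,9} → only 7 remains.
(4,9) = 4: row 4 has {1,2,3,5,6,7,8,9}; col 9 has {1,2,3,5,6,8,9}; box has {1,2,3,5,6,8,9} → only 4 remains.
(5,4) = 4: row 5 has {1,2,3,5,6,7,8,9}; col 4 has {1,2,3,5,6,7,8,9}; box has {1,2,3,5,6,7,8,9} → only 4 remains.
(6,2) = 4: row 6 has {1,2,3,5,6,8,9}; col 2 has {1,2,3,5,6,9}; box has {1,2,3,5,6,7,8,9} → only 4 remains.
(6,9) = 7: row 6 has {1,2,3,4,5,6,8,9}; col 9 has {1,2,3,4,5,6,8,9}; box has {1,2,3,4,5,6,8,9} → only 7 remains.

7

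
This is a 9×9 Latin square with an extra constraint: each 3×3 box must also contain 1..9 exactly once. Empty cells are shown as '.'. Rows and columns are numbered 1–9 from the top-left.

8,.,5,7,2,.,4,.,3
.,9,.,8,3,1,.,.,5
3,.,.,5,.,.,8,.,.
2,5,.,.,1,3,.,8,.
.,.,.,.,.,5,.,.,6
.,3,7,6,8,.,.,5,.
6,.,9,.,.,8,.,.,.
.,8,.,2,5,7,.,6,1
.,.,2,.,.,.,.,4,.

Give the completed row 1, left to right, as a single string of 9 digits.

row 7, column 5 = 4 (sole candidate).
row 8, column 1 = 4 (sole candidate).
row 8, column 3 = 3 (sole candidate).
row 8, column 7 = 9 (sole candidate).
row 2, column 1 = 7 (sole candidate).
row 2, column 8 = 2 (sole candidate).
row 4, column 7 = 7 (sole candidate).
row 2, column 7 = 6 (sole candidate).
row 2, column 3 = 4 (sole candidate).
row 4, column 3 = 6 (sole candidate).
row 3, column 3 = 1 (sole candidate).
row 5, column 3 = 8 (sole candidate).
row 1, column 2 = 6: row 1 has {2,3,4,5,7,8}; col 2 has {3,5,8,9}; box has {1,3,4,5,7,8,9} → only 6 remains.
row 1, column 6 = 9: row 1 has {2,3,4,5,6,7,8}; col 6 has {1,3,5,7,8}; box has {1,2,3,5,7,8} → only 9 remains.
row 1, column 8 = 1: row 1 has {2,3,4,5,6,7,8,9}; col 8 has {2,4,5,6,8}; box has {2,3,4,5,6,8} → only 1 remains.

865729413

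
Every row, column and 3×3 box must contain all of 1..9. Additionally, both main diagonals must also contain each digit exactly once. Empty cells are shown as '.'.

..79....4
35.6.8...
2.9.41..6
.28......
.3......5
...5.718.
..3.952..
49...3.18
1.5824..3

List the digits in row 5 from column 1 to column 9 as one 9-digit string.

row 1, column 6 = 2 (sole candidate).
row 2, column 5 = 7 (sole candidate).
row 2, column 7 = 9 (sole candidate).
row 2, column 8 = 2 (sole candidate).
row 2, column 9 = 1 (sole candidate).
row 3, column 2 = 8 (sole candidate).
row 3, column 4 = 3 (sole candidate).
row 3, column 7 = 7 (sole candidate).
row 3, column 8 = 5 (sole candidate).
row 4, column 4 = 4 (sole candidate).
row 4, column 6 = 6 (sole candidate).
row 4, column 7 = 3 (sole candidate).
row 5, column 5 = 8: row 5 has {3,5}; col 5 has {2,4,7,9}; box has {4,5,6,7}; main diagonal has {1,2,3,4,5,7,9}; anti-diagonal has {1,2,3,4,5,6,7,9} → only 8 remains.
row 5, column 6 = 9: row 5 has {3,5,8}; col 6 has {1,2,3,4,5,6,7,8}; box has {4,5,6,7,8} → only 9 remains.
row 6, column 5 = 3 (sole candidate).
row 7, column 9 = 7 (sole candidate).
row 8, column 4 = 7 (sole candidate).
row 8, column 5 = 6 (sole candidate).
row 8, column 7 = 5 (sole candidate).
row 9, column 7 = 6 (sole candidate).
row 9, column 8 = 9 (sole candidate).
row 1, column 1 = 6 (sole candidate).
row 1, column 2 = 1 (sole candidate).
row 1, column 5 = 5 (sole candidate).
row 1, column 7 = 8 (sole candidate).
row 1, column 8 = 3 (sole candidate).
row 2, column 3 = 4 (sole candidate).
row 4, column 5 = 1 (sole candidate).
row 4, column 8 = 7 (sole candidate).
row 4, column 9 = 9 (sole candidate).
row 5, column 1 = 7: row 5 has {3,5,8,9}; col 1 has {1,2,3,4,6}; box has {2,3,8} → only 7 remains.
row 5, column 4 = 2: row 5 has {3,5,7,8,9}; col 4 has {3,4,5,6,7,8,9}; box has {1,3,4,5,6,7,8,9} → only 2 remains.
row 5, column 7 = 4: row 5 has {2,3,5,7,8,9}; col 7 has {1,2,3,5,6,7,8,9}; box has {1,3,5,7,8,9} → only 4 remains.
row 5, column 8 = 6: row 5 has {2,3,4,5,7,8,9}; col 8 has {1,2,3,5,7,8,9}; box has {1,3,4,5,7,8,9} → only 6 remains.
row 6, column 1 = 9 (sole candidate).
row 6, column 3 = 6 (sole candidate).
row 6, column 9 = 2 (sole candidate).
row 7, column 1 = 8 (sole candidate).
row 7, column 2 = 6 (sole candidate).
row 7, column 4 = 1 (sole candidate).
row 7, column 8 = 4 (sole candidate).
row 8, column 3 = 2 (sole candidate).
row 9, column 2 = 7 (sole candidate).
row 4, column 1 = 5 (sole candidate).
row 5, column 3 = 1: row 5 has {2,3,4,5,6,7,8,9}; col 3 has {2,3,4,5,6,7,8,9}; box has {2,3,5,6,7,8,9} → only 1 remains.

731289465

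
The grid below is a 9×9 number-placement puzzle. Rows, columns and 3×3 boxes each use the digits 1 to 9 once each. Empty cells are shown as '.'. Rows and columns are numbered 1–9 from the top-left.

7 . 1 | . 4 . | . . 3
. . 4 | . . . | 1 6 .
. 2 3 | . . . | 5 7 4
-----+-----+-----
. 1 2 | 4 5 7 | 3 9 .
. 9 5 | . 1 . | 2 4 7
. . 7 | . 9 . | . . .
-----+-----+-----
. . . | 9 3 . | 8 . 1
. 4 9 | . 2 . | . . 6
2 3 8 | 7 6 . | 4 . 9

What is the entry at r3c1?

9

r1c7 = 9: row 1 has {1,3,4,7}; col 7 has {1,2,3,4,5,8}; box has {1,3,4,5,6,7} → only 9 remains.
r3c5 = 8: row 3 has {2,3,4,5,7}; col 5 has {1,2,3,4,5,6,9}; box has {4} → only 8 remains.
r4c9 = 8: row 4 has {1,2,3,4,5,7,9}; col 9 has {1,3,4,6,7,9}; box has {2,3,4,7,9} → only 8 remains.
r6c7 = 6: row 6 has {7,9}; col 7 has {1,2,3,4,5,8,9}; box has {2,3,4,7,8,9} → only 6 remains.
r6c9 = 5: row 6 has {6,7,9}; col 9 has {1,3,4,6,7,8,9}; box has {2,3,4,6,7,8,9} → only 5 remains.
r7c3 = 6: row 7 has {1,3,8,9}; col 3 has {1,2,3,4,5,7,8,9}; box has {2,3,4,8,9} → only 6 remains.
r8c7 = 7: row 8 has {2,4,6,9}; col 7 has {1,2,3,4,5,6,8,9}; box has {1,4,6,8,9} → only 7 remains.
r9c8 = 5: row 9 has {2,3,4,6,7,8,9}; col 8 has {4,6,7,9}; box has {1,4,6,7,8,9} → only 5 remains.
r2c5 = 7: row 2 has {1,4,6}; col 5 has {1,2,3,4,5,6,8,9}; box has {4,8} → only 7 remains.
r2c9 = 2: row 2 has {1,4,6,7}; col 9 has {1,3,4,5,6,7,8,9}; box has {1,3,4,5,6,7,9} → only 2 remains.
r4c1 = 6: row 4 has {1,2,3,4,5,7,8,9}; col 1 has {2,7}; box has {1,2,5,7,9} → only 6 remains.
r6c2 = 8: row 6 has {5,6,7,9}; col 2 has {1,2,3,4,9}; box has {1,2,5,6,7,9} → only 8 remains.
r6c8 = 1: row 6 has {5,6,7,8,9}; col 8 has {4,5,6,7,9}; box has {2,3,4,5,6,7,8,9} → only 1 remains.
r7c1 = 5: row 7 has {1,3,6,8,9}; col 1 has {2,6,7}; box has {2,3,4,6,8,9} → only 5 remains.
r7c2 = 7: row 7 has {1,3,5,6,8,9}; col 2 has {1,2,3,4,8,9}; box has {2,3,4,5,6,8,9} → only 7 remains.
r7c6 = 4: row 7 has {1,3,5,6,7,8,9}; col 6 has {7}; box has {2,3,6,7,9} → only 4 remains.
r7c8 = 2: row 7 has {1,3,4,5,6,7,8,9}; col 8 has {1,4,5,6,7,9}; box has {1,4,5,6,7,8,9} → only 2 remains.
r8c1 = 1: row 8 has {2,4,6,7,9}; col 1 has {2,5,6,7}; box has {2,3,4,5,6,7,8,9} → only 1 remains.
r8c8 = 3: row 8 has {1,2,4,6,7,9}; col 8 has {1,2,4,5,6,7,9}; box has {1,2,4,5,6,7,8,9} → only 3 remains.
r9c6 = 1: row 9 has {2,3,4,5,6,7,8,9}; col 6 has {4,7}; box has {2,3,4,6,7,9} → only 1 remains.
r1c8 = 8: row 1 has {1,3,4,7,9}; col 8 has {1,2,3,4,5,6,7,9}; box has {1,2,3,4,5,6,7,9} → only 8 remains.
r2c2 = 5: row 2 has {1,2,4,6,7}; col 2 has {1,2,3,4,7,8,9}; box has {1,2,3,4,7} → only 5 remains.
r2c4 = 3: row 2 has {1,2,4,5,6,7}; col 4 has {4,7,9}; box has {4,7,8} → only 3 remains.
r2c6 = 9: row 2 has {1,2,3,4,5,6,7}; col 6 has {1,4,7}; box has {3,4,7,8} → only 9 remains.
r3c1 = 9: row 3 has {2,3,4,5,7,8}; col 1 has {1,2,5,6,7}; box has {1,2,3,4,5,7} → only 9 remains.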